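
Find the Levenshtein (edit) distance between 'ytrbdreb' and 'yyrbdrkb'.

Let D[i][j] be the edit distance between the first i characters of 'ytrbdreb' and the first j characters of 'yyrbdrkb', with D[i][0] = i, D[0][j] = j, and D[i][j] = D[i-1][j-1] if the characters match, else 1 + min(D[i-1][j], D[i][j-1], D[i-1][j-1]). Filling the table (rows: prefixes of 'ytrbdreb', columns: prefixes of 'yyrbdrkb'):
     ε  y  y  r  b  d  r  k  b
  ε  0  1  2  3  4  5  6  7  8
  y  1  0  1  2  3  4  5  6  7
  t  2  1  1  2  3  4  5  6  7
  r  3  2  2  1  2  3  4  5  6
  b  4  3  3  2  1  2  3  4  5
  d  5  4  4  3  2  1  2  3  4
  r  6  5  5  4  3  2  1  2  3
  e  7  6  6  5  4  3  2  2  3
  b  8  7  7  6  5  4  3  3  2
The bottom-right entry gives D[8][8] = 2, so no sequence of fewer than 2 edits works. Backtracking through the table gives one optimal edit sequence (2 edits):
  ytrbdreb → yyrbdreb (sub t→y @2)
  yyrbdreb → yyrbdrkb (sub e→k @7)
Edit distance = 2.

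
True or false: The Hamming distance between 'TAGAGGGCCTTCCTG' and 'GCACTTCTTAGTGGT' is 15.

Differing positions: 1, 2, 3, 4, 5, 6, 7, 8, 9, 10, 11, 12, 13, 14, 15. Hamming distance = 15, so the claim is true.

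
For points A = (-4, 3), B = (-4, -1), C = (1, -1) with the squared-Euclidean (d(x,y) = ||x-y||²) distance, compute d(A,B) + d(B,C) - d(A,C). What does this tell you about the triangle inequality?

d(A,B) = 0² + 4² = 16, d(B,C) = 5² + 0² = 25, d(A,C) = 5² + 4² = 41.
d(A,B) + d(B,C) - d(A,C) = 16 + 25 - 41 = 41 - 41 = 0. This is ≥ 0, so the triangle inequality holds for these points.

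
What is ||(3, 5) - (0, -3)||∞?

max(|x_i - y_i|) = max(|3 - 0|, |5 - (-3)|) = max(3, 8) = 8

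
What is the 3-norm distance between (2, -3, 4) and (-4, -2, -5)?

(Σ|x_i - y_i|^3)^(1/3) = (|2 - (-4)|^3 + |-3 - (-2)|^3 + |4 - (-5)|^3)^(1/3)
= (6^3 + 1^3 + 9^3)^(1/3) = (216 + 1 + 729)^(1/3) = (946)^(1/3) ≈ 9.8167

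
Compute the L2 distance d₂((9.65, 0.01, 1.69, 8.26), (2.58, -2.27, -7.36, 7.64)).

√(Σ(x_i - y_i)²) = √((9.65 - 2.58)² + (0.01 - (-2.27))² + (1.69 - (-7.36))² + (8.26 - 7.64)²)
= √(7.07² + 2.28² + 9.05² + 0.62²) = √(49.9849 + 5.1984 + 81.9025 + 0.3844) = √137.4702 ≈ 11.7248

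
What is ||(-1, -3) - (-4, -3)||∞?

max(|x_i - y_i|) = max(|-1 - (-4)|, |-3 - (-3)|) = max(3, 0) = 3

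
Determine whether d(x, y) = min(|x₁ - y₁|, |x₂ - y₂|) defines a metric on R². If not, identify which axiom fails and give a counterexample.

No. d fails identity of indiscernibles: take x = (-4, 0) and y = (-4, 8). Then d(x,y) = min(|-4 - (-4)|, |0 - 8|) = min(0, 8) = 0, yet x ≠ y.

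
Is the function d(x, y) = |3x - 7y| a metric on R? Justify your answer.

No. d fails symmetry: d(7, 5) = |3·7 - 7·5| = |-14| = 14, but d(5, 7) = |3·5 - 7·7| = |-34| = 34. Since 14 ≠ 34, d(x,y) ≠ d(y,x) in general.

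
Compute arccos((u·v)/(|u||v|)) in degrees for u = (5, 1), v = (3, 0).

With u = (5, 1), v = (3, 0):
u·v = 5·3 + 1·0 = 15 + 0 = 15.
|u| = √(5² + 1²) = √26, |v| = √(3² + 0²) = √9, so |u||v| = √(26·9) = √234.
cos θ = (u·v)/(|u||v|) = 15/√234 ≈ 0.980581
θ = arccos(0.980581) ≈ 11.31°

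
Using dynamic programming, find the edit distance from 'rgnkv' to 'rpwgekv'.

Let D[i][j] be the edit distance between the first i characters of 'rgnkv' and the first j characters of 'rpwgekv', with D[i][0] = i, D[0][j] = j, and D[i][j] = D[i-1][j-1] if the characters match, else 1 + min(D[i-1][j], D[i][j-1], D[i-1][j-1]). Filling the table (rows: prefixes of 'rgnkv', columns: prefixes of 'rpwgekv'):
     ε  r  p  w  g  e  k  v
  ε  0  1  2  3  4  5  6  7
  r  1  0  1  2  3  4  5  6
  g  2  1  1  2  2  3  4  5
  n  3  2  2  2  3  3  4  5
  k  4  3  3  3  3  4  3  4
  v  5  4  4  4  4  4  4  3
The bottom-right entry gives D[5][7] = 3, so no sequence of fewer than 3 edits works. Backtracking through the table gives one optimal edit sequence (3 edits):
  rgnkv → rpgnkv (ins p @2)
  rpgnkv → rpwgnkv (ins w @3)
  rpwgnkv → rpwgekv (sub n→e @5)
Edit distance = 3.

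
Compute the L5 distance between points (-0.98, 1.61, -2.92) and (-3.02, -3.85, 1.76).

(Σ|x_i - y_i|^5)^(1/5) = (|-0.98 - (-3.02)|^5 + |1.61 - (-3.85)|^5 + |-2.92 - 1.76|^5)^(1/5)
= (2.04^5 + 5.46^5 + 4.68^5)^(1/5) ≈ (35.3306 + 4852.474 + 2245.0668)^(1/5) = (7132.8714)^(1/5) ≈ 5.8973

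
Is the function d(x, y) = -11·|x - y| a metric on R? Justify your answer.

No. With c = -11 < 0, d fails non-negativity: d(4, 6) = -11·|4 - 6| = -11·2 = -22 < 0.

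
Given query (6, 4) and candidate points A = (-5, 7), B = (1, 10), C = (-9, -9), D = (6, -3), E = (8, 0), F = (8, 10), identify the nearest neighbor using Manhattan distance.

Distances: d(A) = 14, d(B) = 11, d(C) = 28, d(D) = 7, d(E) = 6, d(F) = 8. Nearest: E = (8, 0) with distance 6.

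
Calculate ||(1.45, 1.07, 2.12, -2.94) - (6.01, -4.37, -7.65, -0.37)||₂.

√(Σ(x_i - y_i)²) = √((1.45 - 6.01)² + (1.07 - (-4.37))² + (2.12 - (-7.65))² + (-2.94 - (-0.37))²)
= √((-4.56)² + 5.44² + 9.77² + (-2.57)²) = √(20.7936 + 29.5936 + 95.4529 + 6.6049) = √152.445 ≈ 12.3469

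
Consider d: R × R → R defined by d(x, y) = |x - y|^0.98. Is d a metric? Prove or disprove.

Yes. With 0 < p = 0.98 ≤ 1, d(x,y) = |x-y|^0.98 is a metric on R. Non-negativity and symmetry are immediate; |x-y|^0.98 = 0 ⟺ |x-y| = 0 ⟺ x = y. For the triangle inequality, the function t ↦ t^0.98 is subadditive on [0,∞) when p ≤ 1, so |x-z|^0.98 ≤ (|x-y| + |y-z|)^0.98 ≤ |x-y|^0.98 + |y-z|^0.98.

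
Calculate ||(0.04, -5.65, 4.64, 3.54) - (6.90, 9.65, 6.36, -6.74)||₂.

√(Σ(x_i - y_i)²) = √((0.04 - 6.9)² + (-5.65 - 9.65)² + (4.64 - 6.36)² + (3.54 - (-6.74))²)
= √((-6.86)² + (-15.3)² + (-1.72)² + 10.28²) = √(47.0596 + 234.09 + 2.9584 + 105.6784) = √389.7864 ≈ 19.743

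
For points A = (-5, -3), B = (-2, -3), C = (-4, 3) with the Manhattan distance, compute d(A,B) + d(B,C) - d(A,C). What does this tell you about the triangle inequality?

d(A,B) = 3 + 0 = 3, d(B,C) = 2 + 6 = 8, d(A,C) = 1 + 6 = 7.
d(A,B) + d(B,C) - d(A,C) = 3 + 8 - 7 = 11 - 7 = 4. This is ≥ 0, so the triangle inequality holds for these points.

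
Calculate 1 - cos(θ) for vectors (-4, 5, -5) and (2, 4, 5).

With u = (-4, 5, -5), v = (2, 4, 5):
u·v = (-4)·2 + 5·4 + (-5)·5 = (-8) + 20 + (-25) = -13.
|u| = √((-4)² + 5² + (-5)²) = √66, |v| = √(2² + 4² + 5²) = √45, so |u||v| = √(66·45) = √2970.
cos θ = (u·v)/(|u||v|) = -13/√2970 ≈ -0.2385
Cosine distance = 1 - cos θ ≈ 1 - (-0.2385) = 1.2385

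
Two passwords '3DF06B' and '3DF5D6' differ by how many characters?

Differing positions: 4, 5, 6. Hamming distance = 3.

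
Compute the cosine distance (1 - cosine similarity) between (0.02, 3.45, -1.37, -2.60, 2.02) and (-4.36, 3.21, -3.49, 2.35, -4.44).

With u = (0.02, 3.45, -1.37, -2.60, 2.02), v = (-4.36, 3.21, -3.49, 2.35, -4.44):
u·v = 0.02·(-4.36) + 3.45·3.21 + (-1.37)·(-3.49) + (-2.6)·2.35 + 2.02·(-4.44) = (-0.0872) + 11.0745 + 4.7813 + (-6.11) + (-8.9688) = 0.6898.
|u| = √(0.02² + 3.45² + (-1.37)² + (-2.6)² + 2.02²) = √(0.0004 + 11.9025 + 1.8769 + 6.76 + 4.0804) = √24.6202, |v| = √((-4.36)² + 3.21² + (-3.49)² + 2.35² + (-4.44)²) = √(19.0096 + 10.3041 + 12.1801 + 5.5225 + 19.7136) = √66.7299.
cos θ = (u·v)/(|u||v|) = 0.6898/(√24.6202·√66.7299) ≈ 0.017
Cosine distance = 1 - cos θ ≈ 1 - 0.017 = 0.983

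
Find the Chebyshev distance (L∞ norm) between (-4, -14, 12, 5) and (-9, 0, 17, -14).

max(|x_i - y_i|) = max(|-4 - (-9)|, |-14 - 0|, |12 - 17|, |5 - (-14)|) = max(5, 14, 5, 19) = 19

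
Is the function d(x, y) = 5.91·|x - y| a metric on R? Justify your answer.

Yes. Since |x - y| is a metric on R and 5.91 > 0, the positive scalar multiple 5.91·|x - y| is also a metric: scaling by a positive constant preserves non-negativity, identity (d=0 ⟺ |x-y|=0 ⟺ x=y), symmetry, and the triangle inequality.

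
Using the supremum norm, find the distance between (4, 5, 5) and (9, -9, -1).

max(|x_i - y_i|) = max(|4 - 9|, |5 - (-9)|, |5 - (-1)|) = max(5, 14, 6) = 14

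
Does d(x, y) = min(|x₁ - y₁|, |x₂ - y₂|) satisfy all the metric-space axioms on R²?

No. d fails identity of indiscernibles: take x = (1, 0) and y = (1, 5). Then d(x,y) = min(|1 - 1|, |0 - 5|) = min(0, 5) = 0, yet x ≠ y.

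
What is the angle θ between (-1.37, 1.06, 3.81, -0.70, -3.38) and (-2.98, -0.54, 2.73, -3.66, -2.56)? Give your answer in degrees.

With u = (-1.37, 1.06, 3.81, -0.70, -3.38), v = (-2.98, -0.54, 2.73, -3.66, -2.56):
u·v = (-1.37)·(-2.98) + 1.06·(-0.54) + 3.81·2.73 + (-0.7)·(-3.66) + (-3.38)·(-2.56) = 4.0826 + (-0.5724) + 10.4013 + 2.562 + 8.6528 = 25.1263.
|u| = √((-1.37)² + 1.06² + 3.81² + (-0.7)² + (-3.38)²) = √(1.8769 + 1.1236 + 14.5161 + 0.49 + 11.4244) = √29.431, |v| = √((-2.98)² + (-0.54)² + 2.73² + (-3.66)² + (-2.56)²) = √(8.8804 + 0.2916 + 7.4529 + 13.3956 + 6.5536) = √36.5741.
cos θ = (u·v)/(|u||v|) = 25.1263/(√29.431·√36.5741) ≈ 0.765842
θ = arccos(0.765842) ≈ 40.02°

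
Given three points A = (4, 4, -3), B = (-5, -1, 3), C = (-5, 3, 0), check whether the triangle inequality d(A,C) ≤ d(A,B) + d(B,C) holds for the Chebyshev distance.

d(A,B) = max(9, 5, 6) = 9, d(B,C) = max(0, 4, 3) = 4, d(A,C) = max(9, 1, 3) = 9.
d(A,C) = 9 ≤ 9 + 4 = 13. Triangle inequality is satisfied.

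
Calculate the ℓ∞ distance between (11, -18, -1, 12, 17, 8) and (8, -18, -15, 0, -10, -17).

max(|x_i - y_i|) = max(|11 - 8|, |-18 - (-18)|, |-1 - (-15)|, |12 - 0|, |17 - (-10)|, |8 - (-17)|) = max(3, 0, 14, 12, 27, 25) = 27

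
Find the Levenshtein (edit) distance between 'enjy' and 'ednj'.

Let D[i][j] be the edit distance between the first i characters of 'enjy' and the first j characters of 'ednj', with D[i][0] = i, D[0][j] = j, and D[i][j] = D[i-1][j-1] if the characters match, else 1 + min(D[i-1][j], D[i][j-1], D[i-1][j-1]). Filling the table (rows: prefixes of 'enjy', columns: prefixes of 'ednj'):
     ε  e  d  n  j
  ε  0  1  2  3  4
  e  1  0  1  2  3
  n  2  1  1  1  2
  j  3  2  2  2  1
  y  4  3  3  3  2
The bottom-right entry gives D[4][4] = 2, so no sequence of fewer than 2 edits works. Backtracking through the table gives one optimal edit sequence (2 edits):
  enjy → ednjy (ins d @2)
  ednjy → ednj (del y @5)
Edit distance = 2.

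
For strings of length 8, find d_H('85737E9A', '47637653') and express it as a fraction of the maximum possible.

Differing positions: 1, 2, 3, 6, 7, 8. Hamming distance = 6. The maximum possible Hamming distance for length-8 strings is 8, so d_H/8 = 6/8 = 0.75.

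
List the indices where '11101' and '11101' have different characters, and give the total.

Differing positions: none. Hamming distance = 0.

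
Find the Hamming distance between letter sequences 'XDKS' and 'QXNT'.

Differing positions: 1, 2, 3, 4. Hamming distance = 4.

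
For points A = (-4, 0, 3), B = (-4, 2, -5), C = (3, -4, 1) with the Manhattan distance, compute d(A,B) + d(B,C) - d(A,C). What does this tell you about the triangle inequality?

d(A,B) = 0 + 2 + 8 = 10, d(B,C) = 7 + 6 + 6 = 19, d(A,C) = 7 + 4 + 2 = 13.
d(A,B) + d(B,C) - d(A,C) = 10 + 19 - 13 = 29 - 13 = 16. This is ≥ 0, so the triangle inequality holds for these points.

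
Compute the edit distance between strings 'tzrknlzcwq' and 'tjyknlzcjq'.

Let D[i][j] be the edit distance between the first i characters of 'tzrknlzcwq' and the first j characters of 'tjyknlzcjq', with D[i][0] = i, D[0][j] = j, and D[i][j] = D[i-1][j-1] if the characters match, else 1 + min(D[i-1][j], D[i][j-1], D[i-1][j-1]). Filling the table (rows: prefixes of 'tzrknlzcwq', columns: prefixes of 'tjyknlzcjq'):
     ε  t  j  y  k  n  l  z  c  j  q
  ε  0  1  2  3  4  5  6  7  8  9 10
  t  1  0  1  2  3  4  5  6  7  8  9
  z  2  1  1  2  3  4  5  5  6  7  8
  r  3  2  2  2  3  4  5  6  6  7  8
  k  4  3  3  3  2  3  4  5  6  7  8
  n  5  4  4  4  3  2  3  4  5  6  7
  l  6  5  5  5  4  3  2  3  4  5  6
  z  7  6  6  6  5  4  3  2  3  4  5
  c  8  7  7  7  6  5  4  3  2  3  4
  w  9  8  8  8  7  6  5  4  3  3  4
  q 10  9  9  9  8  7  6  5  4  4  3
The bottom-right entry gives D[10][10] = 3, so no sequence of fewer than 3 edits works. Backtracking through the table gives one optimal edit sequence (3 edits):
  tzrknlzcwq → tjrknlzcwq (sub z→j @2)
  tjrknlzcwq → tjyknlzcwq (sub r→y @3)
  tjyknlzcwq → tjyknlzcjq (sub w→j @9)
Edit distance = 3.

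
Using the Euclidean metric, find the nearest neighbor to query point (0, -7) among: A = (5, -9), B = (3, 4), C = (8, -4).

Distances: d(A) ≈ 5.3852, d(B) ≈ 11.4018, d(C) ≈ 8.544. Nearest: A = (5, -9) with distance 5.3852.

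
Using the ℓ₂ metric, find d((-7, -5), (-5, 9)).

√(Σ(x_i - y_i)²) = √((-7 - (-5))² + (-5 - 9)²)
= √((-2)² + (-14)²) = √(4 + 196) = √200 ≈ 14.1421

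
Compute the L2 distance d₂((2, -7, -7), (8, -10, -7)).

√(Σ(x_i - y_i)²) = √((2 - 8)² + (-7 - (-10))² + (-7 - (-7))²)
= √((-6)² + 3² + 0²) = √(36 + 9 + 0) = √45 ≈ 6.7082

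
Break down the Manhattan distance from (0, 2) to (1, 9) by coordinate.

Σ|x_i - y_i| = |0 - 1| + |2 - 9| = 1 + 7 = 8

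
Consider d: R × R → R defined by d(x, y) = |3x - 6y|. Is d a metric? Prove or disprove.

No. d fails symmetry: d(3, 9) = |3·3 - 6·9| = |-45| = 45, but d(9, 3) = |3·9 - 6·3| = |9| = 9. Since 45 ≠ 9, d(x,y) ≠ d(y,x) in general.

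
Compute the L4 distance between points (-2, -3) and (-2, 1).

(Σ|x_i - y_i|^4)^(1/4) = (|-2 - (-2)|^4 + |-3 - 1|^4)^(1/4)
= (0^4 + 4^4)^(1/4) = (0 + 256)^(1/4) = (256)^(1/4) = 4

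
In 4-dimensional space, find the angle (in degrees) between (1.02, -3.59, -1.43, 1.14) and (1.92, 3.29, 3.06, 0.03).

With u = (1.02, -3.59, -1.43, 1.14), v = (1.92, 3.29, 3.06, 0.03):
u·v = 1.02·1.92 + (-3.59)·3.29 + (-1.43)·3.06 + 1.14·0.03 = 1.9584 + (-11.8111) + (-4.3758) + 0.0342 = -14.1943.
|u| = √(1.02² + (-3.59)² + (-1.43)² + 1.14²) = √(1.0404 + 12.8881 + 2.0449 + 1.2996) = √17.273, |v| = √(1.92² + 3.29² + 3.06² + 0.03²) = √(3.6864 + 10.8241 + 9.3636 + 0.0009) = √23.875.
cos θ = (u·v)/(|u||v|) = -14.1943/(√17.273·√23.875) ≈ -0.69897
θ = arccos(-0.69897) ≈ 134.34°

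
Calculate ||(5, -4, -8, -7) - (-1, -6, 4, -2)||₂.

√(Σ(x_i - y_i)²) = √((5 - (-1))² + (-4 - (-6))² + (-8 - 4)² + (-7 - (-2))²)
= √(6² + 2² + (-12)² + (-5)²) = √(36 + 4 + 144 + 25) = √209 ≈ 14.4568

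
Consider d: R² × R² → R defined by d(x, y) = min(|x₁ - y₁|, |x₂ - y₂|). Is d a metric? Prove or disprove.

No. d fails identity of indiscernibles: take x = (-5, 0) and y = (-5, 5). Then d(x,y) = min(|-5 - (-5)|, |0 - 5|) = min(0, 5) = 0, yet x ≠ y.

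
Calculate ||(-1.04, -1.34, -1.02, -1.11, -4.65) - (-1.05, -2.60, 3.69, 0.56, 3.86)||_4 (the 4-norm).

(Σ|x_i - y_i|^4)^(1/4) = (|-1.04 - (-1.05)|^4 + |-1.34 - (-2.6)|^4 + |-1.02 - 3.69|^4 + |-1.11 - 0.56|^4 + |-4.65 - 3.86|^4)^(1/4)
= (0.01^4 + 1.26^4 + 4.71^4 + 1.67^4 + 8.51^4)^(1/4) ≈ (0 + 2.5205 + 492.1343 + 7.778 + 5244.6709)^(1/4) = (5747.1037)^(1/4) ≈ 8.7069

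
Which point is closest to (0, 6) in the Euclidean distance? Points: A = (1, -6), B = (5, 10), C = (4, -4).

Distances: d(A) ≈ 12.0416, d(B) ≈ 6.4031, d(C) ≈ 10.7703. Nearest: B = (5, 10) with distance 6.4031.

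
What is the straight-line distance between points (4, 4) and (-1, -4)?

√(Σ(x_i - y_i)²) = √((4 - (-1))² + (4 - (-4))²)
= √(5² + 8²) = √(25 + 64) = √89 ≈ 9.434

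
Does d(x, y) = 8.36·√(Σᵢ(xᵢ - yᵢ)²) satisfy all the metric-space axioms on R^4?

Yes. The L2 (Euclidean) norm induces a metric on R^4, and multiplying a metric by a positive constant 8.36 > 0 preserves all four axioms: non-negativity (8.36·||x-y|| ≥ 0), identity (8.36·||x-y|| = 0 ⟺ ||x-y|| = 0 ⟺ x = y), symmetry (||x-y|| = ||y-x||), and the triangle inequality (8.36·||x-z|| ≤ 8.36·||x-y|| + 8.36·||y-z||). So d is a metric.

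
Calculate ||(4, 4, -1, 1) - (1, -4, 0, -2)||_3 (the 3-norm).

(Σ|x_i - y_i|^3)^(1/3) = (|4 - 1|^3 + |4 - (-4)|^3 + |-1 - 0|^3 + |1 - (-2)|^3)^(1/3)
= (3^3 + 8^3 + 1^3 + 3^3)^(1/3) = (27 + 512 + 1 + 27)^(1/3) = (567)^(1/3) ≈ 8.2768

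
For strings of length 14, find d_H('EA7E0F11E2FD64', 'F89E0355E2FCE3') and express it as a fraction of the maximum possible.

Differing positions: 1, 2, 3, 6, 7, 8, 12, 13, 14. Hamming distance = 9. The maximum possible Hamming distance for length-14 strings is 14, so d_H/14 = 9/14 ≈ 0.6429.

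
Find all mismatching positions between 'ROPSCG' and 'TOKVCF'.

Differing positions: 1, 3, 4, 6. Hamming distance = 4.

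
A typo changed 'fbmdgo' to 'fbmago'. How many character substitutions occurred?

Differing positions: 4. Hamming distance = 1.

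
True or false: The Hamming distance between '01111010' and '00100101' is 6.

Differing positions: 2, 4, 5, 6, 7, 8. Hamming distance = 6, so the claim is true.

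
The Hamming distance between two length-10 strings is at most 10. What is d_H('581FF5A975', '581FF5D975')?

Differing positions: 7. Hamming distance = 1. The maximum possible Hamming distance for length-10 strings is 10, so d_H/10 = 1/10 = 0.1.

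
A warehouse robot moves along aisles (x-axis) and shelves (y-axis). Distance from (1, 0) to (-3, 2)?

Σ|x_i - y_i| = |1 - (-3)| + |0 - 2| = 4 + 2 = 6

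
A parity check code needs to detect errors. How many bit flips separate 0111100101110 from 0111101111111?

Differing positions: 7, 9, 13. Hamming distance = 3.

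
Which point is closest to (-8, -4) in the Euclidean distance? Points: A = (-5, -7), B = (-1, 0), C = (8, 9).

Distances: d(A) ≈ 4.2426, d(B) ≈ 8.0623, d(C) ≈ 20.6155. Nearest: A = (-5, -7) with distance 4.2426.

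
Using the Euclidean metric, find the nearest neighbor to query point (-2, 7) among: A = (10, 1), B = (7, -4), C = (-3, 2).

Distances: d(A) ≈ 13.4164, d(B) ≈ 14.2127, d(C) ≈ 5.099. Nearest: C = (-3, 2) with distance 5.099.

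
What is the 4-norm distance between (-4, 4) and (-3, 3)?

(Σ|x_i - y_i|^4)^(1/4) = (|-4 - (-3)|^4 + |4 - 3|^4)^(1/4)
= (1^4 + 1^4)^(1/4) = (1 + 1)^(1/4) = (2)^(1/4) ≈ 1.1892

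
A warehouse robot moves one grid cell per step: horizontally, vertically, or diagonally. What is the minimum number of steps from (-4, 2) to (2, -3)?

max(|x_i - y_i|) = max(|-4 - 2|, |2 - (-3)|) = max(6, 5) = 6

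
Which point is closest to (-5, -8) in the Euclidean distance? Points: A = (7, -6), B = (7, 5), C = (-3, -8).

Distances: d(A) ≈ 12.1655, d(B) ≈ 17.6918, d(C) = 2. Nearest: C = (-3, -8) with distance 2.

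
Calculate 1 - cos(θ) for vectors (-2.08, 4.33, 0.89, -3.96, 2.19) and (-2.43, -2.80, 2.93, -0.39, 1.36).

With u = (-2.08, 4.33, 0.89, -3.96, 2.19), v = (-2.43, -2.80, 2.93, -0.39, 1.36):
u·v = (-2.08)·(-2.43) + 4.33·(-2.8) + 0.89·2.93 + (-3.96)·(-0.39) + 2.19·1.36 = 5.0544 + (-12.124) + 2.6077 + 1.5444 + 2.9784 = 0.0609.
|u| = √((-2.08)² + 4.33² + 0.89² + (-3.96)² + 2.19²) = √(4.3264 + 18.7489 + 0.7921 + 15.6816 + 4.7961) = √44.3451, |v| = √((-2.43)² + (-2.8)² + 2.93² + (-0.39)² + 1.36²) = √(5.9049 + 7.84 + 8.5849 + 0.1521 + 1.8496) = √24.3315.
cos θ = (u·v)/(|u||v|) = 0.0609/(√44.3451·√24.3315) ≈ 0.0019
Cosine distance = 1 - cos θ ≈ 1 - 0.0019 = 0.9981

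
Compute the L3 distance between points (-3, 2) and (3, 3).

(Σ|x_i - y_i|^3)^(1/3) = (|-3 - 3|^3 + |2 - 3|^3)^(1/3)
= (6^3 + 1^3)^(1/3) = (216 + 1)^(1/3) = (217)^(1/3) ≈ 6.0092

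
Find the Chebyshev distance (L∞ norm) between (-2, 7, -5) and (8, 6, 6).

max(|x_i - y_i|) = max(|-2 - 8|, |7 - 6|, |-5 - 6|) = max(10, 1, 11) = 11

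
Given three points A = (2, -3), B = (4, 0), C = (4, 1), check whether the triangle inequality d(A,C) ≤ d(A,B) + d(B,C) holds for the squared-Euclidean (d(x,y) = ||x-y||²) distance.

d(A,B) = 2² + 3² = 13, d(B,C) = 0² + 1² = 1, d(A,C) = 2² + 4² = 20.
d(A,C) = 20 > 13 + 1 = 14. Triangle inequality is VIOLATED. (Squared-Euclidean is not a metric — this is a counterexample.)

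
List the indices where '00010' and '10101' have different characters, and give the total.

Differing positions: 1, 3, 4, 5. Hamming distance = 4.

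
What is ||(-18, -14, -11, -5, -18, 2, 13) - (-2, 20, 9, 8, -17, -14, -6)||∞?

max(|x_i - y_i|) = max(|-18 - (-2)|, |-14 - 20|, |-11 - 9|, |-5 - 8|, |-18 - (-17)|, |2 - (-14)|, |13 - (-6)|) = max(16, 34, 20, 13, 1, 16, 19) = 34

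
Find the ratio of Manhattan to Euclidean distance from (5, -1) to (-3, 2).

L1 = |5 - (-3)| + |-1 - 2| = 8 + 3 = 11
L2 = √(8² + 3²) = √73 ≈ 8.544
L1 ≥ L2 always (equality iff movement is along one axis); L1 > L2 here.
Ratio L1/L2 = 11/√73 ≈ 1.2875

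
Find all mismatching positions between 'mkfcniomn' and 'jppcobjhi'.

Differing positions: 1, 2, 3, 5, 6, 7, 8, 9. Hamming distance = 8.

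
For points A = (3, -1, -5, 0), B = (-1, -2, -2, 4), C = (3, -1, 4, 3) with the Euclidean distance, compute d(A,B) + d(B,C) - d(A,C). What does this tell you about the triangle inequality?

d(A,B) = √(4² + 1² + 3² + 4²) = √42 ≈ 6.4807, d(B,C) = √(4² + 1² + 6² + 1²) = √54 ≈ 7.3485, d(A,C) = √(0² + 0² + 9² + 3²) = √90 ≈ 9.4868.
d(A,B) + d(B,C) - d(A,C) = 6.4807 + 7.3485 - 9.4868 = 13.8292 - 9.4868 = 4.3424 (to 4 decimal places). This is ≥ 0, so the triangle inequality holds for these points.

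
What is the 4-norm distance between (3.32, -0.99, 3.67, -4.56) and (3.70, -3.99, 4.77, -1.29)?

(Σ|x_i - y_i|^4)^(1/4) = (|3.32 - 3.7|^4 + |-0.99 - (-3.99)|^4 + |3.67 - 4.77|^4 + |-4.56 - (-1.29)|^4)^(1/4)
= (0.38^4 + 3^4 + 1.1^4 + 3.27^4)^(1/4) ≈ (0.0209 + 81 + 1.4641 + 114.3381)^(1/4) = (196.8231)^(1/4) ≈ 3.7456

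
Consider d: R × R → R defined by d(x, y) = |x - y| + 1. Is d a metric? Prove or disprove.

No. d fails identity of indiscernibles (specifically d(x,x) = 0): d(4, 4) = |4 - 4| + 1 = 0 + 1 = 1 ≠ 0.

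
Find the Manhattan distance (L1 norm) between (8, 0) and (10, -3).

Σ|x_i - y_i| = |8 - 10| + |0 - (-3)| = 2 + 3 = 5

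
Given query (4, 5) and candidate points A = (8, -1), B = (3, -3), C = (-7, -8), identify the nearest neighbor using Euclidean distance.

Distances: d(A) ≈ 7.2111, d(B) ≈ 8.0623, d(C) ≈ 17.0294. Nearest: A = (8, -1) with distance 7.2111.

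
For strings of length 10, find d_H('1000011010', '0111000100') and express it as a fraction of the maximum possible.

Differing positions: 1, 2, 3, 4, 6, 7, 8, 9. Hamming distance = 8. The maximum possible Hamming distance for length-10 strings is 10, so d_H/10 = 8/10 = 0.8.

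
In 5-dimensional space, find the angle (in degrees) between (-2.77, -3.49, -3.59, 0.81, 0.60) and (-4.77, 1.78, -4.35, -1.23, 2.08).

With u = (-2.77, -3.49, -3.59, 0.81, 0.60), v = (-4.77, 1.78, -4.35, -1.23, 2.08):
u·v = (-2.77)·(-4.77) + (-3.49)·1.78 + (-3.59)·(-4.35) + 0.81·(-1.23) + 0.6·2.08 = 13.2129 + (-6.2122) + 15.6165 + (-0.9963) + 1.248 = 22.8689.
|u| = √((-2.77)² + (-3.49)² + (-3.59)² + 0.81² + 0.6²) = √(7.6729 + 12.1801 + 12.8881 + 0.6561 + 0.36) = √33.7572, |v| = √((-4.77)² + 1.78² + (-4.35)² + (-1.23)² + 2.08²) = √(22.7529 + 3.1684 + 18.9225 + 1.5129 + 4.3264) = √50.6831.
cos θ = (u·v)/(|u||v|) = 22.8689/(√33.7572·√50.6831) ≈ 0.552879
θ = arccos(0.552879) ≈ 56.44°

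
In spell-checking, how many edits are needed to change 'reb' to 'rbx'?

Let D[i][j] be the edit distance between the first i characters of 'reb' and the first j characters of 'rbx', with D[i][0] = i, D[0][j] = j, and D[i][j] = D[i-1][j-1] if the characters match, else 1 + min(D[i-1][j], D[i][j-1], D[i-1][j-1]). Filling the table (rows: prefixes of 'reb', columns: prefixes of 'rbx'):
     ε  r  b  x
  ε  0  1  2  3
  r  1  0  1  2
  e  2  1  1  2
  b  3  2  1  2
The bottom-right entry gives D[3][3] = 2, so no sequence of fewer than 2 edits works. Backtracking through the table gives one optimal edit sequence (2 edits):
  reb → rbb (sub e→b @2)
  rbb → rbx (sub b→x @3)
Edit distance = 2.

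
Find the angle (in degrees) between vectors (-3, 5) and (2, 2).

With u = (-3, 5), v = (2, 2):
u·v = (-3)·2 + 5·2 = (-6) + 10 = 4.
|u| = √((-3)² + 5²) = √34, |v| = √(2² + 2²) = √8, so |u||v| = √(34·8) = √272.
cos θ = (u·v)/(|u||v|) = 4/√272 ≈ 0.242536
θ = arccos(0.242536) ≈ 75.96°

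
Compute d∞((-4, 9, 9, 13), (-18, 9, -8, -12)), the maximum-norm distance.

max(|x_i - y_i|) = max(|-4 - (-18)|, |9 - 9|, |9 - (-8)|, |13 - (-12)|) = max(14, 0, 17, 25) = 25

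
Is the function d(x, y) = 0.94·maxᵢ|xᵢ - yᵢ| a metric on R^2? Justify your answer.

Yes. The L∞ (Chebyshev) norm induces a metric on R^2, and multiplying a metric by a positive constant 0.94 > 0 preserves all four axioms: non-negativity (0.94·||x-y|| ≥ 0), identity (0.94·||x-y|| = 0 ⟺ ||x-y|| = 0 ⟺ x = y), symmetry (||x-y|| = ||y-x||), and the triangle inequality (0.94·||x-z|| ≤ 0.94·||x-y|| + 0.94·||y-z||). So d is a metric.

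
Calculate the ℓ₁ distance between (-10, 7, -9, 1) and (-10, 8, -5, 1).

Σ|x_i - y_i| = |-10 - (-10)| + |7 - 8| + |-9 - (-5)| + |1 - 1| = 0 + 1 + 4 + 0 = 5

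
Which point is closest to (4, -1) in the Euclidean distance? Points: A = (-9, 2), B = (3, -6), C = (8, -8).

Distances: d(A) ≈ 13.3417, d(B) ≈ 5.099, d(C) ≈ 8.0623. Nearest: B = (3, -6) with distance 5.099.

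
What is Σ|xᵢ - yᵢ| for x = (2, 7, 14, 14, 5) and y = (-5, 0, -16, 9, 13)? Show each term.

Σ|x_i - y_i| = |2 - (-5)| + |7 - 0| + |14 - (-16)| + |14 - 9| + |5 - 13| = 7 + 7 + 30 + 5 + 8 = 57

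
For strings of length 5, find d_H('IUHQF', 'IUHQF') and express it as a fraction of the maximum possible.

Differing positions: none. Hamming distance = 0. The maximum possible Hamming distance for length-5 strings is 5, so d_H/5 = 0/5 = 0.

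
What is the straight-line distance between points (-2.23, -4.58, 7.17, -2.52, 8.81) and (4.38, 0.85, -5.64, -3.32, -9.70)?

√(Σ(x_i - y_i)²) = √((-2.23 - 4.38)² + (-4.58 - 0.85)² + (7.17 - (-5.64))² + (-2.52 - (-3.32))² + (8.81 - (-9.7))²)
= √((-6.61)² + (-5.43)² + 12.81² + 0.8² + 18.51²) = √(43.6921 + 29.4849 + 164.0961 + 0.64 + 342.6201) = √580.5332 ≈ 24.0943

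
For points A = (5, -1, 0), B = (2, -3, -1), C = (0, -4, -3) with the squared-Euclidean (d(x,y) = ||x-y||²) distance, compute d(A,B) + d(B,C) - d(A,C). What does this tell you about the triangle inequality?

d(A,B) = 3² + 2² + 1² = 14, d(B,C) = 2² + 1² + 2² = 9, d(A,C) = 5² + 3² + 3² = 43.
d(A,B) + d(B,C) - d(A,C) = 14 + 9 - 43 = 23 - 43 = -20. This is < 0, so the triangle inequality FAILS for these points (squared-Euclidean is not a metric).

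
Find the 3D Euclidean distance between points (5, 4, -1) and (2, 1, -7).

√(Σ(x_i - y_i)²) = √((5 - 2)² + (4 - 1)² + (-1 - (-7))²)
= √(3² + 3² + 6²) = √(9 + 9 + 36) = √54 ≈ 7.3485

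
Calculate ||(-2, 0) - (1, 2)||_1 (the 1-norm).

Σ|x_i - y_i| = |-2 - 1| + |0 - 2| = 3 + 2 = 5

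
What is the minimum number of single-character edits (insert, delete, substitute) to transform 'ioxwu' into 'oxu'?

Let D[i][j] be the edit distance between the first i characters of 'ioxwu' and the first j characters of 'oxu', with D[i][0] = i, D[0][j] = j, and D[i][j] = D[i-1][j-1] if the characters match, else 1 + min(D[i-1][j], D[i][j-1], D[i-1][j-1]). Filling the table (rows: prefixes of 'ioxwu', columns: prefixes of 'oxu'):
     ε  o  x  u
  ε  0  1  2  3
  i  1  1  2  3
  o  2  1  2  3
  x  3  2  1  2
  w  4  3  2  2
  u  5  4  3  2
The bottom-right entry gives D[5][3] = 2, so no sequence of fewer than 2 edits works. Backtracking through the table gives one optimal edit sequence (2 edits):
  ioxwu → oxwu (del i @1)
  oxwu → oxu (del w @3)
Edit distance = 2.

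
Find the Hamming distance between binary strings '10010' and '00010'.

Differing positions: 1. Hamming distance = 1.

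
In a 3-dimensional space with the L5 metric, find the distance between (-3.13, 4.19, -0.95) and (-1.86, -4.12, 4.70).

(Σ|x_i - y_i|^5)^(1/5) = (|-3.13 - (-1.86)|^5 + |4.19 - (-4.12)|^5 + |-0.95 - 4.7|^5)^(1/5)
= (1.27^5 + 8.31^5 + 5.65^5)^(1/5) ≈ (3.3038 + 39628.2705 + 5757.6099)^(1/5) = (45389.1842)^(1/5) ≈ 8.5387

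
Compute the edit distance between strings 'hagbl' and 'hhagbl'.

Let D[i][j] be the edit distance between the first i characters of 'hagbl' and the first j characters of 'hhagbl', with D[i][0] = i, D[0][j] = j, and D[i][j] = D[i-1][j-1] if the characters match, else 1 + min(D[i-1][j], D[i][j-1], D[i-1][j-1]). Filling the table (rows: prefixes of 'hagbl', columns: prefixes of 'hhagbl'):
     ε  h  h  a  g  b  l
  ε  0  1  2  3  4  5  6
  h  1  0  1  2  3  4  5
  a  2  1  1  1  2  3  4
  g  3  2  2  2  1  2  3
  b  4  3  3  3  2  1  2
  l  5  4  4  4  3  2  1
The bottom-right entry gives D[5][6] = 1, so no sequence of fewer than 1 edit works. Backtracking through the table gives one optimal edit sequence (1 edit):
  hagbl → hhagbl (ins h @1)
Edit distance = 1.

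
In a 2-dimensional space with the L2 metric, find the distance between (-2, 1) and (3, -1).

(Σ|x_i - y_i|^2)^(1/2) = (|-2 - 3|^2 + |1 - (-1)|^2)^(1/2)
= (5^2 + 2^2)^(1/2) = (25 + 4)^(1/2) = (29)^(1/2) ≈ 5.3852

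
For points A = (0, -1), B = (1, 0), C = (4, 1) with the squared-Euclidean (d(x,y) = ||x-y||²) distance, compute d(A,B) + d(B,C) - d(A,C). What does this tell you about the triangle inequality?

d(A,B) = 1² + 1² = 2, d(B,C) = 3² + 1² = 10, d(A,C) = 4² + 2² = 20.
d(A,B) + d(B,C) - d(A,C) = 2 + 10 - 20 = 12 - 20 = -8. This is < 0, so the triangle inequality FAILS for these points (squared-Euclidean is not a metric).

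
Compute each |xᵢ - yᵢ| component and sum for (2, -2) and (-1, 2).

Σ|x_i - y_i| = |2 - (-1)| + |-2 - 2| = 3 + 4 = 7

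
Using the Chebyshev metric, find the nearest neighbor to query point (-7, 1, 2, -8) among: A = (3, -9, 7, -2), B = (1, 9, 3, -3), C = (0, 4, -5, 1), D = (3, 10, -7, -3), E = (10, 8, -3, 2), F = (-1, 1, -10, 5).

Distances: d(A) = 10, d(B) = 8, d(C) = 9, d(D) = 10, d(E) = 17, d(F) = 13. Nearest: B = (1, 9, 3, -3) with distance 8.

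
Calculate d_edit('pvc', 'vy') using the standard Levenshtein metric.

Let D[i][j] be the edit distance between the first i characters of 'pvc' and the first j characters of 'vy', with D[i][0] = i, D[0][j] = j, and D[i][j] = D[i-1][j-1] if the characters match, else 1 + min(D[i-1][j], D[i][j-1], D[i-1][j-1]). Filling the table (rows: prefixes of 'pvc', columns: prefixes of 'vy'):
     ε  v  y
  ε  0  1  2
  p  1  1  2
  v  2  1  2
  c  3  2  2
The bottom-right entry gives D[3][2] = 2, so no sequence of fewer than 2 edits works. Backtracking through the table gives one optimal edit sequence (2 edits):
  pvc → vc (del p @1)
  vc → vy (sub c→y @2)
Edit distance = 2.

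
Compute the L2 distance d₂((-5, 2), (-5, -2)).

√(Σ(x_i - y_i)²) = √((-5 - (-5))² + (2 - (-2))²)
= √(0² + 4²) = √(0 + 16) = √16 = 4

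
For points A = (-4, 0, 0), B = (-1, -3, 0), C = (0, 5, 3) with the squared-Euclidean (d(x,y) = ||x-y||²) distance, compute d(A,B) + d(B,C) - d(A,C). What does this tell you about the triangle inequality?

d(A,B) = 3² + 3² + 0² = 18, d(B,C) = 1² + 8² + 3² = 74, d(A,C) = 4² + 5² + 3² = 50.
d(A,B) + d(B,C) - d(A,C) = 18 + 74 - 50 = 92 - 50 = 42. This is ≥ 0, so the triangle inequality holds for these points.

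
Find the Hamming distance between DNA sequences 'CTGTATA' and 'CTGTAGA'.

Differing positions: 6. Hamming distance = 1.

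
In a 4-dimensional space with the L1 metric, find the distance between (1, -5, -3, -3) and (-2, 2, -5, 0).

Σ|x_i - y_i| = |1 - (-2)| + |-5 - 2| + |-3 - (-5)| + |-3 - 0| = 3 + 7 + 2 + 3 = 15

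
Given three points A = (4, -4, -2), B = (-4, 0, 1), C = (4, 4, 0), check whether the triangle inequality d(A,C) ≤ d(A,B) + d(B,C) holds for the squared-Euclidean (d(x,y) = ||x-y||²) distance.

d(A,B) = 8² + 4² + 3² = 89, d(B,C) = 8² + 4² + 1² = 81, d(A,C) = 0² + 8² + 2² = 68.
d(A,C) = 68 ≤ 89 + 81 = 170. Triangle inequality is satisfied.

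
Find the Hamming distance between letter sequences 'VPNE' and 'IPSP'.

Differing positions: 1, 3, 4. Hamming distance = 3.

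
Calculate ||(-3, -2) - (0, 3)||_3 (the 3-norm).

(Σ|x_i - y_i|^3)^(1/3) = (|-3 - 0|^3 + |-2 - 3|^3)^(1/3)
= (3^3 + 5^3)^(1/3) = (27 + 125)^(1/3) = (152)^(1/3) ≈ 5.3368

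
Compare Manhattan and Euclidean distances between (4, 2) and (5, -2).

L1 = |4 - 5| + |2 - (-2)| = 1 + 4 = 5
L2 = √(1² + 4²) = √17 ≈ 4.1231
L1 ≥ L2 always (equality iff movement is along one axis); L1 > L2 here.
Ratio L1/L2 = 5/√17 ≈ 1.2127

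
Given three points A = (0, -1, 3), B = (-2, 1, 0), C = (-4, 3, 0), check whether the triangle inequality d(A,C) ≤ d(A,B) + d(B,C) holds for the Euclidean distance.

d(A,B) = √(2² + 2² + 3²) = √17 ≈ 4.1231, d(B,C) = √(2² + 2² + 0²) = √8 ≈ 2.8284, d(A,C) = √(4² + 4² + 3²) = √41 ≈ 6.4031.
d(A,C) ≈ 6.4031 ≤ 4.1231 + 2.8284 = 6.9515. Triangle inequality is satisfied.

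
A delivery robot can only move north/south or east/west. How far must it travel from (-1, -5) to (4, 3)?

Σ|x_i - y_i| = |-1 - 4| + |-5 - 3| = 5 + 8 = 13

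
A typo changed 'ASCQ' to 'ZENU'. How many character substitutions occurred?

Differing positions: 1, 2, 3, 4. Hamming distance = 4.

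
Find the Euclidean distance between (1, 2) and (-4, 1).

√(Σ(x_i - y_i)²) = √((1 - (-4))² + (2 - 1)²)
= √(5² + 1²) = √(25 + 1) = √26 ≈ 5.099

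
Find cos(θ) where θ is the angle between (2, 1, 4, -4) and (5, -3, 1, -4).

With u = (2, 1, 4, -4), v = (5, -3, 1, -4):
u·v = 2·5 + 1·(-3) + 4·1 + (-4)·(-4) = 10 + (-3) + 4 + 16 = 27.
|u| = √(2² + 1² + 4² + (-4)²) = √37, |v| = √(5² + (-3)² + 1² + (-4)²) = √51, so |u||v| = √(37·51) = √1887.
cos θ = (u·v)/(|u||v|) = 27/√1887 ≈ 0.6216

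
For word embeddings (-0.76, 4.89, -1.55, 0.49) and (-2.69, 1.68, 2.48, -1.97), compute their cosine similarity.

With u = (-0.76, 4.89, -1.55, 0.49), v = (-2.69, 1.68, 2.48, -1.97):
u·v = (-0.76)·(-2.69) + 4.89·1.68 + (-1.55)·2.48 + 0.49·(-1.97) = 2.0444 + 8.2152 + (-3.844) + (-0.9653) = 5.4503.
|u| = √((-0.76)² + 4.89² + (-1.55)² + 0.49²) = √(0.5776 + 23.9121 + 2.4025 + 0.2401) = √27.1323, |v| = √((-2.69)² + 1.68² + 2.48² + (-1.97)²) = √(7.2361 + 2.8224 + 6.1504 + 3.8809) = √20.0898.
cos θ = (u·v)/(|u||v|) = 5.4503/(√27.1323·√20.0898) ≈ 0.2334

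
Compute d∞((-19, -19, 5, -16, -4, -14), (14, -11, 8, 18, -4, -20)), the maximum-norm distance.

max(|x_i - y_i|) = max(|-19 - 14|, |-19 - (-11)|, |5 - 8|, |-16 - 18|, |-4 - (-4)|, |-14 - (-20)|) = max(33, 8, 3, 34, 0, 6) = 34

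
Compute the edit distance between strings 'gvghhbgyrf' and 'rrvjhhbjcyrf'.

Let D[i][j] be the edit distance between the first i characters of 'gvghhbgyrf' and the first j characters of 'rrvjhhbjcyrf', with D[i][0] = i, D[0][j] = j, and D[i][j] = D[i-1][j-1] if the characters match, else 1 + min(D[i-1][j], D[i][j-1], D[i-1][j-1]). Filling the table (rows: prefixes of 'gvghhbgyrf', columns: prefixes of 'rrvjhhbjcyrf'):
     ε  r  r  v  j  h  h  b  j  c  y  r  f
  ε  0  1  2  3  4  5  6  7  8  9 10 11 12
  g  1  1  2  3  4  5  6  7  8  9 10 11 12
  v  2  2  2  2  3  4  5  6  7  8  9 10 11
  g  3  3  3  3  3  4  5  6  7  8  9 10 11
  h  4  4  4  4  4  3  4  5  6  7  8  9 10
  h  5  5  5  5  5  4  3  4  5  6  7  8  9
  b  6  6  6  6  6  5  4  3  4  5  6  7  8
  g  7  7  7  7  7  6  5  4  4  5  6  7  8
  y  8  8  8  8  8  7  6  5  5  5  5  6  7
  r  9  8  8  9  9  8  7  6  6  6  6  5  6
  f 10  9  9  9 10  9  8  7  7  7  7  6  5
The bottom-right entry gives D[10][12] = 5, so no sequence of fewer than 5 edits works. Backtracking through the table gives one optimal edit sequence (5 edits):
  gvghhbgyrf → rgvghhbgyrf (ins r @1)
  rgvghhbgyrf → rrvghhbgyrf (sub g→r @2)
  rrvghhbgyrf → rrvjhhbgyrf (sub g→j @4)
  rrvjhhbgyrf → rrvjhhbjgyrf (ins j @8)
  rrvjhhbjgyrf → rrvjhhbjcyrf (sub g→c @9)
Edit distance = 5.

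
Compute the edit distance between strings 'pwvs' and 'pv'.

Let D[i][j] be the edit distance between the first i characters of 'pwvs' and the first j characters of 'pv', with D[i][0] = i, D[0][j] = j, and D[i][j] = D[i-1][j-1] if the characters match, else 1 + min(D[i-1][j], D[i][j-1], D[i-1][j-1]). Filling the table (rows: prefixes of 'pwvs', columns: prefixes of 'pv'):
     ε  p  v
  ε  0  1  2
  p  1  0  1
  w  2  1  1
  v  3  2  1
  s  4  3  2
The bottom-right entry gives D[4][2] = 2, so no sequence of fewer than 2 edits works. Backtracking through the table gives one optimal edit sequence (2 edits):
  pwvs → pvs (del w @2)
  pvs → pv (del s @3)
Edit distance = 2.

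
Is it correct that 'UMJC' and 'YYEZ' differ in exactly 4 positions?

Differing positions: 1, 2, 3, 4. Hamming distance = 4, so the claim is true.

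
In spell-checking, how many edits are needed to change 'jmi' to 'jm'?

Let D[i][j] be the edit distance between the first i characters of 'jmi' and the first j characters of 'jm', with D[i][0] = i, D[0][j] = j, and D[i][j] = D[i-1][j-1] if the characters match, else 1 + min(D[i-1][j], D[i][j-1], D[i-1][j-1]). Filling the table (rows: prefixes of 'jmi', columns: prefixes of 'jm'):
     ε  j  m
  ε  0  1  2
  j  1  0  1
  m  2  1  0
  i  3  2  1
The bottom-right entry gives D[3][2] = 1, so no sequence of fewer than 1 edit works. Backtracking through the table gives one optimal edit sequence (1 edit):
  jmi → jm (del i @3)
Edit distance = 1.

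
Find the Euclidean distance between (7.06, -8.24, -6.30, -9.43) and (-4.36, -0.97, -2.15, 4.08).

√(Σ(x_i - y_i)²) = √((7.06 - (-4.36))² + (-8.24 - (-0.97))² + (-6.3 - (-2.15))² + (-9.43 - 4.08)²)
= √(11.42² + (-7.27)² + (-4.15)² + (-13.51)²) = √(130.4164 + 52.8529 + 17.2225 + 182.5201) = √383.0119 ≈ 19.5707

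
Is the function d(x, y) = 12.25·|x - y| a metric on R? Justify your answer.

Yes. Since |x - y| is a metric on R and 12.25 > 0, the positive scalar multiple 12.25·|x - y| is also a metric: scaling by a positive constant preserves non-negativity, identity (d=0 ⟺ |x-y|=0 ⟺ x=y), symmetry, and the triangle inequality.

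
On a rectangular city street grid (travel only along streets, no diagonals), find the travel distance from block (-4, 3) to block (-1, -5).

Σ|x_i - y_i| = |-4 - (-1)| + |3 - (-5)| = 3 + 8 = 11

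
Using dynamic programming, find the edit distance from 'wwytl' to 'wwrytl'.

Let D[i][j] be the edit distance between the first i characters of 'wwytl' and the first j characters of 'wwrytl', with D[i][0] = i, D[0][j] = j, and D[i][j] = D[i-1][j-1] if the characters match, else 1 + min(D[i-1][j], D[i][j-1], D[i-1][j-1]). Filling the table (rows: prefixes of 'wwytl', columns: prefixes of 'wwrytl'):
     ε  w  w  r  y  t  l
  ε  0  1  2  3  4  5  6
  w  1  0  1  2  3  4  5
  w  2  1  0  1  2  3  4
  y  3  2  1  1  1  2  3
  t  4  3  2  2  2  1  2
  l  5  4  3  3  3  2  1
The bottom-right entry gives D[5][6] = 1, so no sequence of fewer than 1 edit works. Backtracking through the table gives one optimal edit sequence (1 edit):
  wwytl → wwrytl (ins r @3)
Edit distance = 1.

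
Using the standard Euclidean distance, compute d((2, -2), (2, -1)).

(Σ|x_i - y_i|^2)^(1/2) = (|2 - 2|^2 + |-2 - (-1)|^2)^(1/2)
= (0^2 + 1^2)^(1/2) = (0 + 1)^(1/2) = (1)^(1/2) = 1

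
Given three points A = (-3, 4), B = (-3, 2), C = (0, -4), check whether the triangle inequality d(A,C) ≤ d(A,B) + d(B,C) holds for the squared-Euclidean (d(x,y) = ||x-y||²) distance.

d(A,B) = 0² + 2² = 4, d(B,C) = 3² + 6² = 45, d(A,C) = 3² + 8² = 73.
d(A,C) = 73 > 4 + 45 = 49. Triangle inequality is VIOLATED. (Squared-Euclidean is not a metric — this is a counterexample.)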